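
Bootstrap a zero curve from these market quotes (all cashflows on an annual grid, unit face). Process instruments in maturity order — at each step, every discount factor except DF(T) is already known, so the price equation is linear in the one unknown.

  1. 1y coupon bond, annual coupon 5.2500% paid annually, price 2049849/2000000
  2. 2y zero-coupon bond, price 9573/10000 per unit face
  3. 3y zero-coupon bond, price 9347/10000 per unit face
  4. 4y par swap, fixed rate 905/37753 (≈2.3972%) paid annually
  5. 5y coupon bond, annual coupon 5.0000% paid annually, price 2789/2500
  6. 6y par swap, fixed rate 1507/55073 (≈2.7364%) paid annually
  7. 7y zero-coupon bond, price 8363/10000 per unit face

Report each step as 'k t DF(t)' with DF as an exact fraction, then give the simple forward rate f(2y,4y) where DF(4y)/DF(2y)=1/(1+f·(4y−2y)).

1 1 4869/5000
2 2 9573/10000
3 3 9347/10000
4 4 1819/2000
5 5 8827/10000
6 6 8493/10000
7 7 8363/10000
f(2y,4y) = ((9573/10000)/(1819/2000) − 1)/(2) = 239/9095 ≈ 2.6278%

step 1 [1y] bond c/1=21/400: DF=(2049849/2000000 − 21/400·(0))/(1+21/400) = 4869/5000 ≈ 0.973800
step 2 [2y] zero: DF = P = 9573/10000 ≈ 0.957300
step 3 [3y] zero: DF = P = 9347/10000 ≈ 0.934700
step 4 [4y] swap r/1=905/37753: DF=(1 − 905/37753·(0.973800+0.957300+0.934700))/(1+905/37753) = 1819/2000 ≈ 0.909500
step 5 [5y] bond c/1=1/20: DF=(2789/2500 − 1/20·(0.973800+0.957300+0.934700+0.909500))/(1+1/20) = 8827/10000 ≈ 0.882700
step 6 [6y] swap r/1=1507/55073: DF=(1 − 1507/55073·(0.973800+0.957300+0.934700+0.909500+0.882700))/(1+1507/55073) = 8493/10000 ≈ 0.849300
step 7 [7y] zero: DF = P = 8363/10000 ≈ 0.836300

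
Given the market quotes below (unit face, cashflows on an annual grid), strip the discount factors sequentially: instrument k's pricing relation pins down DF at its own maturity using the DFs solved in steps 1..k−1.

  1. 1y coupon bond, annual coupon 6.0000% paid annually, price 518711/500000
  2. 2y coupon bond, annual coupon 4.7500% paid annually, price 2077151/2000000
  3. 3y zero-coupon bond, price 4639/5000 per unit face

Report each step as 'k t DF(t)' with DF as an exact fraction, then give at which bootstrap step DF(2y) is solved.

1 1 9787/10000
2 2 9471/10000
3 3 4639/5000
DF(2y) is solved at step 2

step 1 [1y] bond c/1=3/50: DF=(518711/500000 − 3/50·(0))/(1+3/50) = 9787/10000 ≈ 0.978700
step 2 [2y] bond c/1=19/400: DF=(2077151/2000000 − 19/400·(0.978700))/(1+19/400) = 9471/10000 ≈ 0.947100
step 3 [3y] zero: DF = P = 4639/5000 ≈ 0.927800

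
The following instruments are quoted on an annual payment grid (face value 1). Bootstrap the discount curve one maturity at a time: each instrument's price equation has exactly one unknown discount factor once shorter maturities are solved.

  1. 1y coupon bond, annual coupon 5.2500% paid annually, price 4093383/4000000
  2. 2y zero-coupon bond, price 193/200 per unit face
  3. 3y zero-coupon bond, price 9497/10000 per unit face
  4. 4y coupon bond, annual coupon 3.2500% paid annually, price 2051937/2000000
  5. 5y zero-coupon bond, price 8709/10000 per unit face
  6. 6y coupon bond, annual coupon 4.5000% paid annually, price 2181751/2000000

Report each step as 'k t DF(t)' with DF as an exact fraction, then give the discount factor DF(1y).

1 1 9723/10000
2 2 193/200
3 3 9497/10000
4 4 2257/2500
5 5 8709/10000
6 6 527/625
DF(1y) = 9723/10000 ≈ 0.972300

step 1 [1y] bond c/1=21/400: DF=(4093383/4000000 − 21/400·(0))/(1+21/400) = 9723/10000 ≈ 0.972300
step 2 [2y] zero: DF = P = 193/200 ≈ 0.965000
step 3 [3y] zero: DF = P = 9497/10000 ≈ 0.949700
step 4 [4y] bond c/1=13/400: DF=(2051937/2000000 − 13/400·(0.972300+0.965000+0.949700))/(1+13/400) = 2257/2500 ≈ 0.902800
step 5 [5y] zero: DF = P = 8709/10000 ≈ 0.870900
step 6 [6y] bond c/1=9/200: DF=(2181751/2000000 − 9/200·(0.972300+0.965000+0.949700+0.902800+0.870900))/(1+9/200) = 527/625 ≈ 0.843200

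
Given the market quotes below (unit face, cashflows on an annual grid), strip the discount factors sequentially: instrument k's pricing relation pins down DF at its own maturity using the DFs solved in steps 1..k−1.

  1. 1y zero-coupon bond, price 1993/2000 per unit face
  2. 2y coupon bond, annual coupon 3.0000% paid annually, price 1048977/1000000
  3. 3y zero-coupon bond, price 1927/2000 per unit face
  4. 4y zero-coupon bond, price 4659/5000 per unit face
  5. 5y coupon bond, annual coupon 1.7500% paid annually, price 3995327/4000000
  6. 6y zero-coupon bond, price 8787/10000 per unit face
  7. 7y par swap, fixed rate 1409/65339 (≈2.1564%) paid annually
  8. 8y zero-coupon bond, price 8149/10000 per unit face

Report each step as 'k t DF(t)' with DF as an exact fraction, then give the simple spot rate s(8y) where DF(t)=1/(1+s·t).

step 1 [1y] zero: DF = P = 1993/2000 ≈ 0.996500
step 2 [2y] bond c/1=3/100: DF=(1048977/1000000 − 3/100·(0.996500))/(1+3/100) = 4947/5000 ≈ 0.989400
step 3 [3y] zero: DF = P = 1927/2000 ≈ 0.963500
step 4 [4y] zero: DF = P = 4659/5000 ≈ 0.931800
step 5 [5y] bond c/1=7/400: DF=(3995327/4000000 − 7/400·(0.996500+0.989400+0.963500+0.931800))/(1+7/400) = 9149/10000 ≈ 0.914900
step 6 [6y] zero: DF = P = 8787/10000 ≈ 0.878700
step 7 [7y] swap r/1=1409/65339: DF=(1 − 1409/65339·(0.996500+0.989400+0.963500+0.931800+0.914900+0.878700))/(1+1409/65339) = 8591/10000 ≈ 0.859100
step 8 [8y] zero: DF = P = 8149/10000 ≈ 0.814900

1 1 1993/2000
2 2 4947/5000
3 3 1927/2000
4 4 4659/5000
5 5 9149/10000
6 6 8787/10000
7 7 8591/10000
8 8 8149/10000
s(8y) = (1/(8149/10000) − 1)/(8) = 1851/65192 ≈ 2.8393%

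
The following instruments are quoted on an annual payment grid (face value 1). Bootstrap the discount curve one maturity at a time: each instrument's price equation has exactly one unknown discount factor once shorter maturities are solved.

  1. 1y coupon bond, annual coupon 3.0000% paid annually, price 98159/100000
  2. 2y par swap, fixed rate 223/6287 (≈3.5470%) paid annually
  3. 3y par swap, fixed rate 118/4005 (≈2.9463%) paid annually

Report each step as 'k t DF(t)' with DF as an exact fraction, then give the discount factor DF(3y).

step 1 [1y] bond c/1=3/100: DF=(98159/100000 − 3/100·(0))/(1+3/100) = 953/1000 ≈ 0.953000
step 2 [2y] swap r/1=223/6287: DF=(1 − 223/6287·(0.953000))/(1+223/6287) = 9331/10000 ≈ 0.933100
step 3 [3y] swap r/1=118/4005: DF=(1 − 118/4005·(0.953000+0.933100))/(1+118/4005) = 4587/5000 ≈ 0.917400

1 1 953/1000
2 2 9331/10000
3 3 4587/5000
DF(3y) = 4587/5000 ≈ 0.917400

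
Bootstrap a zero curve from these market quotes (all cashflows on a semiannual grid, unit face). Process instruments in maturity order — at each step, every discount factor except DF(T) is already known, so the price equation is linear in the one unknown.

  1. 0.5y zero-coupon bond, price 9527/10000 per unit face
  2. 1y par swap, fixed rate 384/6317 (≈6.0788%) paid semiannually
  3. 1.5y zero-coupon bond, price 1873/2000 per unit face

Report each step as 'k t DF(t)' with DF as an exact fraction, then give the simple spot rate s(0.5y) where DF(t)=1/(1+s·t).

step 1 [0.5y] zero: DF = P = 9527/10000 ≈ 0.952700
step 2 [1y] swap r/2=192/6317: DF=(1 − 192/6317·(0.952700))/(1+192/6317) = 589/625 ≈ 0.942400
step 3 [1.5y] zero: DF = P = 1873/2000 ≈ 0.936500

1 1/2 9527/10000
2 1 589/625
3 3/2 1873/2000
s(0.5y) = (1/(9527/10000) − 1)/(1/2) = 946/9527 ≈ 9.9297%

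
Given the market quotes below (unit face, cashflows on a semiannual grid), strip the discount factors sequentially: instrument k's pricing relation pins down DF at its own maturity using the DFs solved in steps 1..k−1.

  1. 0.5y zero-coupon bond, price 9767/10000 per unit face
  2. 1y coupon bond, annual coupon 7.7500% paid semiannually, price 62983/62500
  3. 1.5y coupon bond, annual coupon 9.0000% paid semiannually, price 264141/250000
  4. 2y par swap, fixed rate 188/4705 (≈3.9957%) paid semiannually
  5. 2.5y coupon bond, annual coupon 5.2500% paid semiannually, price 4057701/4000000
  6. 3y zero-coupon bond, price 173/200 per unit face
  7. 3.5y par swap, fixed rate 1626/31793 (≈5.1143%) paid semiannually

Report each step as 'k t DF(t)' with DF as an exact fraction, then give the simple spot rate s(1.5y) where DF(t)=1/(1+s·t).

1 1/2 9767/10000
2 1 9337/10000
3 3/2 1161/1250
4 2 578/625
5 5/2 4461/5000
6 3 173/200
7 7/2 4187/5000
s(1.5y) = (1/(1161/1250) − 1)/(3/2) = 178/3483 ≈ 5.1105%

step 1 [0.5y] zero: DF = P = 9767/10000 ≈ 0.976700
step 2 [1y] bond c/2=31/800: DF=(62983/62500 − 31/800·(0.976700))/(1+31/800) = 9337/10000 ≈ 0.933700
step 3 [1.5y] bond c/2=9/200: DF=(264141/250000 − 9/200·(0.976700+0.933700))/(1+9/200) = 1161/1250 ≈ 0.928800
step 4 [2y] swap r/2=94/4705: DF=(1 − 94/4705·(0.976700+0.933700+0.928800))/(1+94/4705) = 578/625 ≈ 0.924800
step 5 [2.5y] bond c/2=21/800: DF=(4057701/4000000 − 21/800·(0.976700+0.933700+0.928800+0.924800))/(1+21/800) = 4461/5000 ≈ 0.892200
step 6 [3y] zero: DF = P = 173/200 ≈ 0.865000
step 7 [3.5y] swap r/2=813/31793: DF=(1 − 813/31793·(0.976700+0.933700+0.928800+0.924800+0.892200+0.865000))/(1+813/31793) = 4187/5000 ≈ 0.837400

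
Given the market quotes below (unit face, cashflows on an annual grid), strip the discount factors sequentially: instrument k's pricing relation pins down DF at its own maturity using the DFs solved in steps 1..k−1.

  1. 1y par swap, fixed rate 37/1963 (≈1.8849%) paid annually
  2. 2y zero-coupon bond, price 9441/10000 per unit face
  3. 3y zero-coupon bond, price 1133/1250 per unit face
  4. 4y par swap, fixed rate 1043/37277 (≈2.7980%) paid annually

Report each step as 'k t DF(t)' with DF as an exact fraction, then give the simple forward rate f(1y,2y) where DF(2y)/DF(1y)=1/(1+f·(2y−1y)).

1 1 1963/2000
2 2 9441/10000
3 3 1133/1250
4 4 8957/10000
f(1y,2y) = ((1963/2000)/(9441/10000) − 1)/(1) = 374/9441 ≈ 3.9614%

step 1 [1y] swap r/1=37/1963: DF=(1 − 37/1963·(0))/(1+37/1963) = 1963/2000 ≈ 0.981500
step 2 [2y] zero: DF = P = 9441/10000 ≈ 0.944100
step 3 [3y] zero: DF = P = 1133/1250 ≈ 0.906400
step 4 [4y] swap r/1=1043/37277: DF=(1 − 1043/37277·(0.981500+0.944100+0.906400))/(1+1043/37277) = 8957/10000 ≈ 0.895700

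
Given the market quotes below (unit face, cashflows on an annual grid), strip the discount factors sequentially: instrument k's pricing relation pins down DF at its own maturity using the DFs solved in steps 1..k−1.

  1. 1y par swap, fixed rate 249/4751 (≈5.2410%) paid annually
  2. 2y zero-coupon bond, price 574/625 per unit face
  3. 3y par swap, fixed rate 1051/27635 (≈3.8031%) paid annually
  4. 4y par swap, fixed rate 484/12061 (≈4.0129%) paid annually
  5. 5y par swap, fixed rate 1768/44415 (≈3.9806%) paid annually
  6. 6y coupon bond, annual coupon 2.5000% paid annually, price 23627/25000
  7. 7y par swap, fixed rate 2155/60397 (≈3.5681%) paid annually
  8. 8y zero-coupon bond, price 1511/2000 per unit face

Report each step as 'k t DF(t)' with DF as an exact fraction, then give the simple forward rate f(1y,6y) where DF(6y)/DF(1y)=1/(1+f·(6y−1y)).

step 1 [1y] swap r/1=249/4751: DF=(1 − 249/4751·(0))/(1+249/4751) = 4751/5000 ≈ 0.950200
step 2 [2y] zero: DF = P = 574/625 ≈ 0.918400
step 3 [3y] swap r/1=1051/27635: DF=(1 − 1051/27635·(0.950200+0.918400))/(1+1051/27635) = 8949/10000 ≈ 0.894900
step 4 [4y] swap r/1=484/12061: DF=(1 − 484/12061·(0.950200+0.918400+0.894900))/(1+484/12061) = 2137/2500 ≈ 0.854800
step 5 [5y] swap r/1=1768/44415: DF=(1 − 1768/44415·(0.950200+0.918400+0.894900+0.854800))/(1+1768/44415) = 1029/1250 ≈ 0.823200
step 6 [6y] bond c/1=1/40: DF=(23627/25000 − 1/40·(0.950200+0.918400+0.894900+0.854800+0.823200))/(1+1/40) = 8137/10000 ≈ 0.813700
step 7 [7y] swap r/1=2155/60397: DF=(1 − 2155/60397·(0.950200+0.918400+0.894900+0.854800+0.823200+0.813700))/(1+2155/60397) = 1569/2000 ≈ 0.784500
step 8 [8y] zero: DF = P = 1511/2000 ≈ 0.755500

1 1 4751/5000
2 2 574/625
3 3 8949/10000
4 4 2137/2500
5 5 1029/1250
6 6 8137/10000
7 7 1569/2000
8 8 1511/2000
f(1y,6y) = ((4751/5000)/(8137/10000) − 1)/(5) = 273/8137 ≈ 3.3550%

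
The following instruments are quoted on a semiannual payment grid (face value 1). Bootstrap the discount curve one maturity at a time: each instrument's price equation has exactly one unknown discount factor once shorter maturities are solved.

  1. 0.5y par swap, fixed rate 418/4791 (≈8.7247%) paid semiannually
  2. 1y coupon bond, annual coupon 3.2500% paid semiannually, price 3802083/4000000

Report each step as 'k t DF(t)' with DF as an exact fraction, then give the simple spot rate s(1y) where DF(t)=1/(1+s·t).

step 1 [0.5y] swap r/2=209/4791: DF=(1 − 209/4791·(0))/(1+209/4791) = 4791/5000 ≈ 0.958200
step 2 [1y] bond c/2=13/800: DF=(3802083/4000000 − 13/800·(0.958200))/(1+13/800) = 23/25 ≈ 0.920000

1 1/2 4791/5000
2 1 23/25
s(1y) = (1/(23/25) − 1)/(1) = 2/23 ≈ 8.6957%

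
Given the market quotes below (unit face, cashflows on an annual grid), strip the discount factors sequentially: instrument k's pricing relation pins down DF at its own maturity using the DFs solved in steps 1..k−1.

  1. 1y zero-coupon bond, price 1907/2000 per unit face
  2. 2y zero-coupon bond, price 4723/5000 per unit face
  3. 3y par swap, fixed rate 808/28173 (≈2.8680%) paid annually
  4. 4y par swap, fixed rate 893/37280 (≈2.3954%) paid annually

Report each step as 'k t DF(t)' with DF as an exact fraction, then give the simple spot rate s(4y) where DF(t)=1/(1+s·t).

1 1 1907/2000
2 2 4723/5000
3 3 1149/1250
4 4 9107/10000
s(4y) = (1/(9107/10000) − 1)/(4) = 893/36428 ≈ 2.4514%

step 1 [1y] zero: DF = P = 1907/2000 ≈ 0.953500
step 2 [2y] zero: DF = P = 4723/5000 ≈ 0.944600
step 3 [3y] swap r/1=808/28173: DF=(1 − 808/28173·(0.953500+0.944600))/(1+808/28173) = 1149/1250 ≈ 0.919200
step 4 [4y] swap r/1=893/37280: DF=(1 − 893/37280·(0.953500+0.944600+0.919200))/(1+893/37280) = 9107/10000 ≈ 0.910700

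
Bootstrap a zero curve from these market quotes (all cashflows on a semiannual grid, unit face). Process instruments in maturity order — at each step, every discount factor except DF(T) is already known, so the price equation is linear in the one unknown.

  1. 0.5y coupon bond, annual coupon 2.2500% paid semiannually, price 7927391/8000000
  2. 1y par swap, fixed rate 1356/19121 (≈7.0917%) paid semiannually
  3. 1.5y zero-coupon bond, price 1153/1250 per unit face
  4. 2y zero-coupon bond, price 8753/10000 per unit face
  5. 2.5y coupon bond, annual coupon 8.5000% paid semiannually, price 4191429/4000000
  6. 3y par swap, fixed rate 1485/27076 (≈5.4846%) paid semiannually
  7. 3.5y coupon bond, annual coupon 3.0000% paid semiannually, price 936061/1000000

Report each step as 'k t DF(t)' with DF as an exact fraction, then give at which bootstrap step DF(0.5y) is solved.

1 1/2 9799/10000
2 1 4661/5000
3 3/2 1153/1250
4 2 8753/10000
5 5/2 8539/10000
6 3 1703/2000
7 7/2 4211/5000
DF(0.5y) is solved at step 1

step 1 [0.5y] bond c/2=9/800: DF=(7927391/8000000 − 9/800·(0))/(1+9/800) = 9799/10000 ≈ 0.979900
step 2 [1y] swap r/2=678/19121: DF=(1 − 678/19121·(0.979900))/(1+678/19121) = 4661/5000 ≈ 0.932200
step 3 [1.5y] zero: DF = P = 1153/1250 ≈ 0.922400
step 4 [2y] zero: DF = P = 8753/10000 ≈ 0.875300
step 5 [2.5y] bond c/2=17/400: DF=(4191429/4000000 − 17/400·(0.979900+0.932200+0.922400+0.875300))/(1+17/400) = 8539/10000 ≈ 0.853900
step 6 [3y] swap r/2=1485/54152: DF=(1 − 1485/54152·(0.979900+0.932200+0.922400+0.875300+0.853900))/(1+1485/54152) = 1703/2000 ≈ 0.851500
step 7 [3.5y] bond c/2=3/200: DF=(936061/1000000 − 3/200·(0.979900+0.932200+0.922400+0.875300+0.853900+0.851500))/(1+3/200) = 4211/5000 ≈ 0.842200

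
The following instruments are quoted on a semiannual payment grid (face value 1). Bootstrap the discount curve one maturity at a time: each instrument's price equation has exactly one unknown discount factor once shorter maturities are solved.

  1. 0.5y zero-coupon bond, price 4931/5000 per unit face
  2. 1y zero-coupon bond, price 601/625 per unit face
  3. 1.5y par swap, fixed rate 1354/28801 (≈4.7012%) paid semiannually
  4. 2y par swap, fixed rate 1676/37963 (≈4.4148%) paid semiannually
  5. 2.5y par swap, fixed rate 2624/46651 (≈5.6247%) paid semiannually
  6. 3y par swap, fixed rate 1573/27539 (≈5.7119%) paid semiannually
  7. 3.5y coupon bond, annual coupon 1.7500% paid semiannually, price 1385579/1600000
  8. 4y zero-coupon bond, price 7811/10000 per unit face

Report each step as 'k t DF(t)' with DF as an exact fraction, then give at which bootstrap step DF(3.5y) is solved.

1 1/2 4931/5000
2 1 601/625
3 3/2 9323/10000
4 2 4581/5000
5 5/2 543/625
6 3 8427/10000
7 7/2 8107/10000
8 4 7811/10000
DF(3.5y) is solved at step 7

step 1 [0.5y] zero: DF = P = 4931/5000 ≈ 0.986200
step 2 [1y] zero: DF = P = 601/625 ≈ 0.961600
step 3 [1.5y] swap r/2=677/28801: DF=(1 − 677/28801·(0.986200+0.961600))/(1+677/28801) = 9323/10000 ≈ 0.932300
step 4 [2y] swap r/2=838/37963: DF=(1 − 838/37963·(0.986200+0.961600+0.932300))/(1+838/37963) = 4581/5000 ≈ 0.916200
step 5 [2.5y] swap r/2=1312/46651: DF=(1 − 1312/46651·(0.986200+0.961600+0.932300+0.916200))/(1+1312/46651) = 543/625 ≈ 0.868800
step 6 [3y] swap r/2=1573/55078: DF=(1 − 1573/55078·(0.986200+0.961600+0.932300+0.916200+0.868800))/(1+1573/55078) = 8427/10000 ≈ 0.842700
step 7 [3.5y] bond c/2=7/800: DF=(1385579/1600000 − 7/800·(0.986200+0.961600+0.932300+0.916200+0.868800+0.842700))/(1+7/800) = 8107/10000 ≈ 0.810700
step 8 [4y] zero: DF = P = 7811/10000 ≈ 0.781100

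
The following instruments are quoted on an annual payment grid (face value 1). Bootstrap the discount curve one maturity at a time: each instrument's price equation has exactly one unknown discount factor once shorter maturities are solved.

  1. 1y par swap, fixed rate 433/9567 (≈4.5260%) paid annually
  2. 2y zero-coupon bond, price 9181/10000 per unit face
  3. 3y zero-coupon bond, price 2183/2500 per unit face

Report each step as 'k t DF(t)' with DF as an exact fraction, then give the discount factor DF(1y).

1 1 9567/10000
2 2 9181/10000
3 3 2183/2500
DF(1y) = 9567/10000 ≈ 0.956700

step 1 [1y] swap r/1=433/9567: DF=(1 − 433/9567·(0))/(1+433/9567) = 9567/10000 ≈ 0.956700
step 2 [2y] zero: DF = P = 9181/10000 ≈ 0.918100
step 3 [3y] zero: DF = P = 2183/2500 ≈ 0.873200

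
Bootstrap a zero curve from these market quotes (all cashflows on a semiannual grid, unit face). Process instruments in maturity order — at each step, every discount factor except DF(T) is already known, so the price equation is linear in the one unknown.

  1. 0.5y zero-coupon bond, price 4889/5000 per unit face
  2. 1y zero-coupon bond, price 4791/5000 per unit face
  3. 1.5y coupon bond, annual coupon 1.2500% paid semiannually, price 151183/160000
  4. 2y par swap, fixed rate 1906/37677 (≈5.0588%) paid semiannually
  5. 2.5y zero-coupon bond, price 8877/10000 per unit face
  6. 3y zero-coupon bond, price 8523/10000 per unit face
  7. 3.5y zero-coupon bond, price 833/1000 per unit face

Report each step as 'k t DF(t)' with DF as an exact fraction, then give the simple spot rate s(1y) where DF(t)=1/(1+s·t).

1 1/2 4889/5000
2 1 4791/5000
3 3/2 927/1000
4 2 9047/10000
5 5/2 8877/10000
6 3 8523/10000
7 7/2 833/1000
s(1y) = (1/(4791/5000) − 1)/(1) = 209/4791 ≈ 4.3623%

step 1 [0.5y] zero: DF = P = 4889/5000 ≈ 0.977800
step 2 [1y] zero: DF = P = 4791/5000 ≈ 0.958200
step 3 [1.5y] bond c/2=1/160: DF=(151183/160000 − 1/160·(0.977800+0.958200))/(1+1/160) = 927/1000 ≈ 0.927000
step 4 [2y] swap r/2=953/37677: DF=(1 − 953/37677·(0.977800+0.958200+0.927000))/(1+953/37677) = 9047/10000 ≈ 0.904700
step 5 [2.5y] zero: DF = P = 8877/10000 ≈ 0.887700
step 6 [3y] zero: DF = P = 8523/10000 ≈ 0.852300
step 7 [3.5y] zero: DF = P = 833/1000 ≈ 0.833000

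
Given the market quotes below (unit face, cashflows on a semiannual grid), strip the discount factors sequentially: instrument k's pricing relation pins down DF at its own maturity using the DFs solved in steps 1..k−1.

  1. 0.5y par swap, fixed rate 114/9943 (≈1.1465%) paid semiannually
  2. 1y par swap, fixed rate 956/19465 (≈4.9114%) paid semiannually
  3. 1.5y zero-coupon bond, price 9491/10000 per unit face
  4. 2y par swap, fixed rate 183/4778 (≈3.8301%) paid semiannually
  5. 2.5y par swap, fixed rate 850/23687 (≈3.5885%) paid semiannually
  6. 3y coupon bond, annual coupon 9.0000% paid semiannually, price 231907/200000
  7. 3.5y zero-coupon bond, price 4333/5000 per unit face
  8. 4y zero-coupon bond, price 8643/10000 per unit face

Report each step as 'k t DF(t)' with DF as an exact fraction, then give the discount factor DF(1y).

1 1/2 9943/10000
2 1 4761/5000
3 3/2 9491/10000
4 2 2317/2500
5 5/2 183/200
6 3 566/625
7 7/2 4333/5000
8 4 8643/10000
DF(1y) = 4761/5000 ≈ 0.952200

step 1 [0.5y] swap r/2=57/9943: DF=(1 − 57/9943·(0))/(1+57/9943) = 9943/10000 ≈ 0.994300
step 2 [1y] swap r/2=478/19465: DF=(1 − 478/19465·(0.994300))/(1+478/19465) = 4761/5000 ≈ 0.952200
step 3 [1.5y] zero: DF = P = 9491/10000 ≈ 0.949100
step 4 [2y] swap r/2=183/9556: DF=(1 − 183/9556·(0.994300+0.952200+0.949100))/(1+183/9556) = 2317/2500 ≈ 0.926800
step 5 [2.5y] swap r/2=425/23687: DF=(1 − 425/23687·(0.994300+0.952200+0.949100+0.926800))/(1+425/23687) = 183/200 ≈ 0.915000
step 6 [3y] bond c/2=9/200: DF=(231907/200000 − 9/200·(0.994300+0.952200+0.949100+0.926800+0.915000))/(1+9/200) = 566/625 ≈ 0.905600
step 7 [3.5y] zero: DF = P = 4333/5000 ≈ 0.866600
step 8 [4y] zero: DF = P = 8643/10000 ≈ 0.864300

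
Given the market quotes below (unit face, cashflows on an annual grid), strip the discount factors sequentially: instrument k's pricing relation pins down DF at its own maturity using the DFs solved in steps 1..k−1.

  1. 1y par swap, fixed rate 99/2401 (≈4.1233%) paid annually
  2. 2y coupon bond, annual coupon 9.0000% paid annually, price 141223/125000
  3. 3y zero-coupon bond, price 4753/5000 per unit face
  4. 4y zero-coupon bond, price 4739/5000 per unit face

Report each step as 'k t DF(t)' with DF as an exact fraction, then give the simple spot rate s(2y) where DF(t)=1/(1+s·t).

1 1 2401/2500
2 2 2393/2500
3 3 4753/5000
4 4 4739/5000
s(2y) = (1/(2393/2500) − 1)/(2) = 107/4786 ≈ 2.2357%

step 1 [1y] swap r/1=99/2401: DF=(1 − 99/2401·(0))/(1+99/2401) = 2401/2500 ≈ 0.960400
step 2 [2y] bond c/1=9/100: DF=(141223/125000 − 9/100·(0.960400))/(1+9/100) = 2393/2500 ≈ 0.957200
step 3 [3y] zero: DF = P = 4753/5000 ≈ 0.950600
step 4 [4y] zero: DF = P = 4739/5000 ≈ 0.947800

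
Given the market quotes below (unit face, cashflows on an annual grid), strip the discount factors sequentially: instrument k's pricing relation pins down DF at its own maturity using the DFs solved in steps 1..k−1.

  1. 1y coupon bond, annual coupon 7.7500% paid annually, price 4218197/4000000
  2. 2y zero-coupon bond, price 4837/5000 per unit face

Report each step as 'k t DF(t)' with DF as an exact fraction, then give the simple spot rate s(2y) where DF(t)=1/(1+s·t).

1 1 9787/10000
2 2 4837/5000
s(2y) = (1/(4837/5000) − 1)/(2) = 163/9674 ≈ 1.6849%

step 1 [1y] bond c/1=31/400: DF=(4218197/4000000 − 31/400·(0))/(1+31/400) = 9787/10000 ≈ 0.978700
step 2 [2y] zero: DF = P = 4837/5000 ≈ 0.967400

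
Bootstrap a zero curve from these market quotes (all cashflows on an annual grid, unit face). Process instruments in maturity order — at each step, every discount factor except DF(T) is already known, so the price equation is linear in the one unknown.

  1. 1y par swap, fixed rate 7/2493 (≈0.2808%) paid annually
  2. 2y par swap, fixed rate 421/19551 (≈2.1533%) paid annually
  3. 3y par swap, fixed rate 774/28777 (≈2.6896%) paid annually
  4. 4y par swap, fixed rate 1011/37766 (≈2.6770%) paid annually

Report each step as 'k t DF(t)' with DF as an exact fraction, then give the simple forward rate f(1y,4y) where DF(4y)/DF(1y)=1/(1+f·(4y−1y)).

step 1 [1y] swap r/1=7/2493: DF=(1 − 7/2493·(0))/(1+7/2493) = 2493/2500 ≈ 0.997200
step 2 [2y] swap r/1=421/19551: DF=(1 − 421/19551·(0.997200))/(1+421/19551) = 9579/10000 ≈ 0.957900
step 3 [3y] swap r/1=774/28777: DF=(1 − 774/28777·(0.997200+0.957900))/(1+774/28777) = 4613/5000 ≈ 0.922600
step 4 [4y] swap r/1=1011/37766: DF=(1 − 1011/37766·(0.997200+0.957900+0.922600))/(1+1011/37766) = 8989/10000 ≈ 0.898900

1 1 2493/2500
2 2 9579/10000
3 3 4613/5000
4 4 8989/10000
f(1y,4y) = ((2493/2500)/(8989/10000) − 1)/(3) = 983/26967 ≈ 3.6452%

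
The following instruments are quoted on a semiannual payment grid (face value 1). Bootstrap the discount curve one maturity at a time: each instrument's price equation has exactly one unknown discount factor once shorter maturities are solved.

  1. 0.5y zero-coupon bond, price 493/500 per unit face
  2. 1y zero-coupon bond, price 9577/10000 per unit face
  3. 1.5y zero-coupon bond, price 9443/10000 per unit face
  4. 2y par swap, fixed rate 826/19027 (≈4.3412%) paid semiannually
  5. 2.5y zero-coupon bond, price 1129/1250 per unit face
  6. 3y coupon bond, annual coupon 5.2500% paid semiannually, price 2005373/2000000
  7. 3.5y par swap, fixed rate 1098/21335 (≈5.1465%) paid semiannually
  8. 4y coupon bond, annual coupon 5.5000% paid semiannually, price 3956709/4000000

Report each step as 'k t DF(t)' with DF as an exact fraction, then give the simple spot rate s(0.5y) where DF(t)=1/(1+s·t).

1 1/2 493/500
2 1 9577/10000
3 3/2 9443/10000
4 2 4587/5000
5 5/2 1129/1250
6 3 4283/5000
7 7/2 8353/10000
8 4 3957/5000
s(0.5y) = (1/(493/500) − 1)/(1/2) = 14/493 ≈ 2.8398%

step 1 [0.5y] zero: DF = P = 493/500 ≈ 0.986000
step 2 [1y] zero: DF = P = 9577/10000 ≈ 0.957700
step 3 [1.5y] zero: DF = P = 9443/10000 ≈ 0.944300
step 4 [2y] swap r/2=413/19027: DF=(1 − 413/19027·(0.986000+0.957700+0.944300))/(1+413/19027) = 4587/5000 ≈ 0.917400
step 5 [2.5y] zero: DF = P = 1129/1250 ≈ 0.903200
step 6 [3y] bond c/2=21/800: DF=(2005373/2000000 − 21/800·(0.986000+0.957700+0.944300+0.917400+0.903200))/(1+21/800) = 4283/5000 ≈ 0.856600
step 7 [3.5y] swap r/2=549/21335: DF=(1 − 549/21335·(0.986000+0.957700+0.944300+0.917400+0.903200+0.856600))/(1+549/21335) = 8353/10000 ≈ 0.835300
step 8 [4y] bond c/2=11/400: DF=(3956709/4000000 − 11/400·(0.986000+0.957700+0.944300+0.917400+0.903200+0.856600+0.835300))/(1+11/400) = 3957/5000 ≈ 0.791400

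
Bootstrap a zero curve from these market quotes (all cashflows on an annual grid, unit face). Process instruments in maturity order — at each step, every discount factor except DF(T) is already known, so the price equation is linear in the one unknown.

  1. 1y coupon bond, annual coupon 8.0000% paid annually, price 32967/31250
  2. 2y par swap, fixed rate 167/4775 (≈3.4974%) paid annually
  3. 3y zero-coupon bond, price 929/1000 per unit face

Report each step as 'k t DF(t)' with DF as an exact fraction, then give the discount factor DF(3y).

step 1 [1y] bond c/1=2/25: DF=(32967/31250 − 2/25·(0))/(1+2/25) = 1221/1250 ≈ 0.976800
step 2 [2y] swap r/1=167/4775: DF=(1 − 167/4775·(0.976800))/(1+167/4775) = 2333/2500 ≈ 0.933200
step 3 [3y] zero: DF = P = 929/1000 ≈ 0.929000

1 1 1221/1250
2 2 2333/2500
3 3 929/1000
DF(3y) = 929/1000 ≈ 0.929000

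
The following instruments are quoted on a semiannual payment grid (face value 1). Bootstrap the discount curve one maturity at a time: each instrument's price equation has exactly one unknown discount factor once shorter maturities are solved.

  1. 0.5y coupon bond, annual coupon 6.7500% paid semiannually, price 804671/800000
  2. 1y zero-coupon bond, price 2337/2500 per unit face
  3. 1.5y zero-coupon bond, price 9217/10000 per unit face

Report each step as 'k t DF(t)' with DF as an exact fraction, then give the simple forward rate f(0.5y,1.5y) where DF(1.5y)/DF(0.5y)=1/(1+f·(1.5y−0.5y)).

1 1/2 973/1000
2 1 2337/2500
3 3/2 9217/10000
f(0.5y,1.5y) = ((973/1000)/(9217/10000) − 1)/(1) = 513/9217 ≈ 5.5658%

step 1 [0.5y] bond c/2=27/800: DF=(804671/800000 − 27/800·(0))/(1+27/800) = 973/1000 ≈ 0.973000
step 2 [1y] zero: DF = P = 2337/2500 ≈ 0.934800
step 3 [1.5y] zero: DF = P = 9217/10000 ≈ 0.921700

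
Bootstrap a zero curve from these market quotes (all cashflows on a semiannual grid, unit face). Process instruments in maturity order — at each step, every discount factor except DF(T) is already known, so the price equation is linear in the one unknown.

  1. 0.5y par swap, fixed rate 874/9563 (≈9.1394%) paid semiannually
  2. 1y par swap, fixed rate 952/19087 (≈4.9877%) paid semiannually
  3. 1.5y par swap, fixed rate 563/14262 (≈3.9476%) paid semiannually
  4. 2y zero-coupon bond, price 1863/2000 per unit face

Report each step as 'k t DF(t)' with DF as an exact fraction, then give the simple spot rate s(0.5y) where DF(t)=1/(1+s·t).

step 1 [0.5y] swap r/2=437/9563: DF=(1 − 437/9563·(0))/(1+437/9563) = 9563/10000 ≈ 0.956300
step 2 [1y] swap r/2=476/19087: DF=(1 − 476/19087·(0.956300))/(1+476/19087) = 2381/2500 ≈ 0.952400
step 3 [1.5y] swap r/2=563/28524: DF=(1 − 563/28524·(0.956300+0.952400))/(1+563/28524) = 9437/10000 ≈ 0.943700
step 4 [2y] zero: DF = P = 1863/2000 ≈ 0.931500

1 1/2 9563/10000
2 1 2381/2500
3 3/2 9437/10000
4 2 1863/2000
s(0.5y) = (1/(9563/10000) − 1)/(1/2) = 874/9563 ≈ 9.1394%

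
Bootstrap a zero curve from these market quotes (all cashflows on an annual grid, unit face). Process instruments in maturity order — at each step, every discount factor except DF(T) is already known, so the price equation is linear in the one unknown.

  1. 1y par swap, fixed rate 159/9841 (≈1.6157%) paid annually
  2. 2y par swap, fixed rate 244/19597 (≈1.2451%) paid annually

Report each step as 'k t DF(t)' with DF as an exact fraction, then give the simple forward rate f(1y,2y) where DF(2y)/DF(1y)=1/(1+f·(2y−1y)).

step 1 [1y] swap r/1=159/9841: DF=(1 − 159/9841·(0))/(1+159/9841) = 9841/10000 ≈ 0.984100
step 2 [2y] swap r/1=244/19597: DF=(1 − 244/19597·(0.984100))/(1+244/19597) = 2439/2500 ≈ 0.975600

1 1 9841/10000
2 2 2439/2500
f(1y,2y) = ((9841/10000)/(2439/2500) − 1)/(1) = 85/9756 ≈ 0.8713%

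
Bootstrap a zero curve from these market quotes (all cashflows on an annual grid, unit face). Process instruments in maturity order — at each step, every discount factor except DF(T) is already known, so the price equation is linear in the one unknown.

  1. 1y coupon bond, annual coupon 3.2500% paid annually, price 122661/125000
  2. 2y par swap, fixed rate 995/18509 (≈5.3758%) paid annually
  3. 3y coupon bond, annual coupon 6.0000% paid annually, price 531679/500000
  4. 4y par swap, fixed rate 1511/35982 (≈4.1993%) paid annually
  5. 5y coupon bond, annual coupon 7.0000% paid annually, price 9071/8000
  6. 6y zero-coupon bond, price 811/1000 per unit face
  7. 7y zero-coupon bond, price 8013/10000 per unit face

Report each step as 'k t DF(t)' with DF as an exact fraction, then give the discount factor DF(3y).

step 1 [1y] bond c/1=13/400: DF=(122661/125000 − 13/400·(0))/(1+13/400) = 594/625 ≈ 0.950400
step 2 [2y] swap r/1=995/18509: DF=(1 − 995/18509·(0.950400))/(1+995/18509) = 1801/2000 ≈ 0.900500
step 3 [3y] bond c/1=3/50: DF=(531679/500000 − 3/50·(0.950400+0.900500))/(1+3/50) = 1123/1250 ≈ 0.898400
step 4 [4y] swap r/1=1511/35982: DF=(1 − 1511/35982·(0.950400+0.900500+0.898400))/(1+1511/35982) = 8489/10000 ≈ 0.848900
step 5 [5y] bond c/1=7/100: DF=(9071/8000 − 7/100·(0.950400+0.900500+0.898400+0.848900))/(1+7/100) = 8243/10000 ≈ 0.824300
step 6 [6y] zero: DF = P = 811/1000 ≈ 0.811000
step 7 [7y] zero: DF = P = 8013/10000 ≈ 0.801300

1 1 594/625
2 2 1801/2000
3 3 1123/1250
4 4 8489/10000
5 5 8243/10000
6 6 811/1000
7 7 8013/10000
DF(3y) = 1123/1250 ≈ 0.898400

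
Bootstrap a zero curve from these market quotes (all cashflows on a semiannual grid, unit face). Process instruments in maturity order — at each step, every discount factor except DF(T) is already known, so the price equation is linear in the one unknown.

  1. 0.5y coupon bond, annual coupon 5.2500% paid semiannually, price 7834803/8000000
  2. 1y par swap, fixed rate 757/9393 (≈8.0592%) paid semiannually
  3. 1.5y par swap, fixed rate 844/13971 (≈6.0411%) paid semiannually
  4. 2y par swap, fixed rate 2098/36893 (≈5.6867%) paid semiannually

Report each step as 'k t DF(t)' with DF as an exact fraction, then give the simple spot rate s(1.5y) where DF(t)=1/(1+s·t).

step 1 [0.5y] bond c/2=21/800: DF=(7834803/8000000 − 21/800·(0))/(1+21/800) = 9543/10000 ≈ 0.954300
step 2 [1y] swap r/2=757/18786: DF=(1 − 757/18786·(0.954300))/(1+757/18786) = 9243/10000 ≈ 0.924300
step 3 [1.5y] swap r/2=422/13971: DF=(1 − 422/13971·(0.954300+0.924300))/(1+422/13971) = 2289/2500 ≈ 0.915600
step 4 [2y] swap r/2=1049/36893: DF=(1 − 1049/36893·(0.954300+0.924300+0.915600))/(1+1049/36893) = 8951/10000 ≈ 0.895100

1 1/2 9543/10000
2 1 9243/10000
3 3/2 2289/2500
4 2 8951/10000
s(1.5y) = (1/(2289/2500) − 1)/(3/2) = 422/6867 ≈ 6.1453%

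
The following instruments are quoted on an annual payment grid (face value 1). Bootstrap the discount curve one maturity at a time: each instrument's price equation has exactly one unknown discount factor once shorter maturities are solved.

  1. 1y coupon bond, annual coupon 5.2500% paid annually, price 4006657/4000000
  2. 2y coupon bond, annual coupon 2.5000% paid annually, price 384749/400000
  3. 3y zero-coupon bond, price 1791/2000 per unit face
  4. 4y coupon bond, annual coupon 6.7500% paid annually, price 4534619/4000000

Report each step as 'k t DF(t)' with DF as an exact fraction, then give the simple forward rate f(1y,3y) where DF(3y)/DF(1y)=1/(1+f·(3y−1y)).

step 1 [1y] bond c/1=21/400: DF=(4006657/4000000 − 21/400·(0))/(1+21/400) = 9517/10000 ≈ 0.951700
step 2 [2y] bond c/1=1/40: DF=(384749/400000 − 1/40·(0.951700))/(1+1/40) = 572/625 ≈ 0.915200
step 3 [3y] zero: DF = P = 1791/2000 ≈ 0.895500
step 4 [4y] bond c/1=27/400: DF=(4534619/4000000 − 27/400·(0.951700+0.915200+0.895500))/(1+27/400) = 8873/10000 ≈ 0.887300

1 1 9517/10000
2 2 572/625
3 3 1791/2000
4 4 8873/10000
f(1y,3y) = ((9517/10000)/(1791/2000) − 1)/(2) = 281/8955 ≈ 3.1379%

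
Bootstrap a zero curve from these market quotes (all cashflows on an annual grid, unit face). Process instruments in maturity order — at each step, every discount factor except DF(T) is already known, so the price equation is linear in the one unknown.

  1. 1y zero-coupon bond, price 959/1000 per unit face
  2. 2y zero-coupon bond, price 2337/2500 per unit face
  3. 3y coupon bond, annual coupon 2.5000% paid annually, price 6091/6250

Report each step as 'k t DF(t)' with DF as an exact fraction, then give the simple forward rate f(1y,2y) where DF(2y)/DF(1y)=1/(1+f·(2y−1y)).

1 1 959/1000
2 2 2337/2500
3 3 4523/5000
f(1y,2y) = ((959/1000)/(2337/2500) − 1)/(1) = 121/4674 ≈ 2.5888%

step 1 [1y] zero: DF = P = 959/1000 ≈ 0.959000
step 2 [2y] zero: DF = P = 2337/2500 ≈ 0.934800
step 3 [3y] bond c/1=1/40: DF=(6091/6250 − 1/40·(0.959000+0.934800))/(1+1/40) = 4523/5000 ≈ 0.904600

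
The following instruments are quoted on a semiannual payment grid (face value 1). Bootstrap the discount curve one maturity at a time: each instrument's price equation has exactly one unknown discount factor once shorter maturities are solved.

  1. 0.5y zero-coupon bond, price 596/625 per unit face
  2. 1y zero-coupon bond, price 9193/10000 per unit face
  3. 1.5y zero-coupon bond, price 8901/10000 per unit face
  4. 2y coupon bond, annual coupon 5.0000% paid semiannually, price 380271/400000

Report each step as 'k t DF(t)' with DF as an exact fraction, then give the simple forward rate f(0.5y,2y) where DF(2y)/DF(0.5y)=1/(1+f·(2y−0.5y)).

1 1/2 596/625
2 1 9193/10000
3 3/2 8901/10000
4 2 8601/10000
f(0.5y,2y) = ((596/625)/(8601/10000) − 1)/(3/2) = 1870/25803 ≈ 7.2472%

step 1 [0.5y] zero: DF = P = 596/625 ≈ 0.953600
step 2 [1y] zero: DF = P = 9193/10000 ≈ 0.919300
step 3 [1.5y] zero: DF = P = 8901/10000 ≈ 0.890100
step 4 [2y] bond c/2=1/40: DF=(380271/400000 − 1/40·(0.953600+0.919300+0.890100))/(1+1/40) = 8601/10000 ≈ 0.860100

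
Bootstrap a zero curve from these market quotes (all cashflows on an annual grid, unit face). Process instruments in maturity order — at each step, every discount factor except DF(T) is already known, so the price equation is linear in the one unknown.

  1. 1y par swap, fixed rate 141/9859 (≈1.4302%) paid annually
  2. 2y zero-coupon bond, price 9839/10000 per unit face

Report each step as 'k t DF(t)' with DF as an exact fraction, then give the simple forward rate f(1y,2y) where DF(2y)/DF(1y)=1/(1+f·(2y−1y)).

1 1 9859/10000
2 2 9839/10000
f(1y,2y) = ((9859/10000)/(9839/10000) − 1)/(1) = 20/9839 ≈ 0.2033%

step 1 [1y] swap r/1=141/9859: DF=(1 − 141/9859·(0))/(1+141/9859) = 9859/10000 ≈ 0.985900
step 2 [2y] zero: DF = P = 9839/10000 ≈ 0.983900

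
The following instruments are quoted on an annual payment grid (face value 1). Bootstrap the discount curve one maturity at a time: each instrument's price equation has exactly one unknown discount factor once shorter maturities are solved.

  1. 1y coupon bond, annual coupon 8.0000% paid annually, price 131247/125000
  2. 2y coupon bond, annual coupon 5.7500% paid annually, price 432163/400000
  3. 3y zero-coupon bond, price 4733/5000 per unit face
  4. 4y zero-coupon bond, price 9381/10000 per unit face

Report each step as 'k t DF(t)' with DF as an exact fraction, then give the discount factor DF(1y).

step 1 [1y] bond c/1=2/25: DF=(131247/125000 − 2/25·(0))/(1+2/25) = 4861/5000 ≈ 0.972200
step 2 [2y] bond c/1=23/400: DF=(432163/400000 − 23/400·(0.972200))/(1+23/400) = 1211/1250 ≈ 0.968800
step 3 [3y] zero: DF = P = 4733/5000 ≈ 0.946600
step 4 [4y] zero: DF = P = 9381/10000 ≈ 0.938100

1 1 4861/5000
2 2 1211/1250
3 3 4733/5000
4 4 9381/10000
DF(1y) = 4861/5000 ≈ 0.972200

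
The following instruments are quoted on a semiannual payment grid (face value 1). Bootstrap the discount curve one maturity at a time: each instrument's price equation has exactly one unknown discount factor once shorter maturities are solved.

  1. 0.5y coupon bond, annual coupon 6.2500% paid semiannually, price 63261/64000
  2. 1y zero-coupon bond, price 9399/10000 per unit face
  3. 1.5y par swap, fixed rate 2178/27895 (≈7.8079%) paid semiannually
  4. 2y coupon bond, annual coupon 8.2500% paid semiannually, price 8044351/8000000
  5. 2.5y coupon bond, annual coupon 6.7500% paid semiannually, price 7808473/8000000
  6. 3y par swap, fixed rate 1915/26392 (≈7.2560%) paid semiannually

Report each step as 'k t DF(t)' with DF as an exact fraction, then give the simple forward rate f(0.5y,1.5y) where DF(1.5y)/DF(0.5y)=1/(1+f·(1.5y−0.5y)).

step 1 [0.5y] bond c/2=1/32: DF=(63261/64000 − 1/32·(0))/(1+1/32) = 1917/2000 ≈ 0.958500
step 2 [1y] zero: DF = P = 9399/10000 ≈ 0.939900
step 3 [1.5y] swap r/2=1089/27895: DF=(1 − 1089/27895·(0.958500+0.939900))/(1+1089/27895) = 8911/10000 ≈ 0.891100
step 4 [2y] bond c/2=33/800: DF=(8044351/8000000 − 33/800·(0.958500+0.939900+0.891100))/(1+33/800) = 1069/1250 ≈ 0.855200
step 5 [2.5y] bond c/2=27/800: DF=(7808473/8000000 − 27/800·(0.958500+0.939900+0.891100+0.855200))/(1+27/800) = 2063/2500 ≈ 0.825200
step 6 [3y] swap r/2=1915/52784: DF=(1 − 1915/52784·(0.958500+0.939900+0.891100+0.855200+0.825200))/(1+1915/52784) = 1617/2000 ≈ 0.808500

1 1/2 1917/2000
2 1 9399/10000
3 3/2 8911/10000
4 2 1069/1250
5 5/2 2063/2500
6 3 1617/2000
f(0.5y,1.5y) = ((1917/2000)/(8911/10000) − 1)/(1) = 674/8911 ≈ 7.5637%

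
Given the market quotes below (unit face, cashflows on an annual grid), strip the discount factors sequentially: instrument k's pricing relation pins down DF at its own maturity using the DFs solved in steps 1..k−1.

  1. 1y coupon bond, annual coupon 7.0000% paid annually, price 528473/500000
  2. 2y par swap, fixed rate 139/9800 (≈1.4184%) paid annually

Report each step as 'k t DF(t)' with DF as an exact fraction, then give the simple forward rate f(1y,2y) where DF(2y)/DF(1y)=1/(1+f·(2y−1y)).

step 1 [1y] bond c/1=7/100: DF=(528473/500000 − 7/100·(0))/(1+7/100) = 4939/5000 ≈ 0.987800
step 2 [2y] swap r/1=139/9800: DF=(1 − 139/9800·(0.987800))/(1+139/9800) = 4861/5000 ≈ 0.972200

1 1 4939/5000
2 2 4861/5000
f(1y,2y) = ((4939/5000)/(4861/5000) − 1)/(1) = 78/4861 ≈ 1.6046%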